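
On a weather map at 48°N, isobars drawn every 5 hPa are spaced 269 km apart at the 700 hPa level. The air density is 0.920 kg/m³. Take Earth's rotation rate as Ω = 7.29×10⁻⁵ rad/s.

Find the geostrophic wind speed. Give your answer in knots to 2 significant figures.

36 knots

Coriolis parameter at 48°N:
f = 2Ω sin φ = 2 × 7.29×10⁻⁵ × sin 48° = 1.08×10⁻⁴ s⁻¹
Pressure gradient: |∂P/∂n| = 500 Pa / 269000 m = 1.86×10⁻³ Pa/m
Geostrophic balance (pressure-gradient force = Coriolis force):
V_g = (1/(fρ)) |∂P/∂n| = 1.86×10⁻³ / (1.08×10⁻⁴ × 0.920) = 18.6 m/s
Converting: 18.6 m/s × 1.944 = 36 knots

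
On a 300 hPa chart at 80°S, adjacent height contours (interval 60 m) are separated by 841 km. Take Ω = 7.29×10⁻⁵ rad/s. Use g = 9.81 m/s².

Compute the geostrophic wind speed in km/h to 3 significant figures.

Coriolis parameter at 80°S:
f = 2Ω sin φ = 2 × 7.29×10⁻⁵ × sin 80° = 1.44×10⁻⁴ s⁻¹
Height gradient: |∂Z/∂n| = 60 m / 841000 m = 7.13×10⁻⁵
On a pressure surface, geostrophic balance gives V_g = (g/f)|∂Z/∂n|:
V_g = 9.81 × 7.13×10⁻⁵ / 1.44×10⁻⁴ = 4.87 m/s
Converting: 4.87 m/s × 3.6 = 17.5 km/h

17.5 km/h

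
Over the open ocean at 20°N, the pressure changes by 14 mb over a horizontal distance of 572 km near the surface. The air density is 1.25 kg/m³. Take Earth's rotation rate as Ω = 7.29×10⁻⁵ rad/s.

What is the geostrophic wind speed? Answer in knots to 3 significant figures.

76.3 knots

Coriolis parameter at 20°N:
f = 2Ω sin φ = 2 × 7.29×10⁻⁵ × sin 20° = 4.99×10⁻⁵ s⁻¹
Pressure gradient: |∂P/∂n| = 1400 Pa / 572000 m = 2.45×10⁻³ Pa/m
Geostrophic balance (pressure-gradient force = Coriolis force):
V_g = (1/(fρ)) |∂P/∂n| = 2.45×10⁻³ / (4.99×10⁻⁵ × 1.25) = 39.3 m/s
Converting: 39.3 m/s × 1.944 = 76.3 knots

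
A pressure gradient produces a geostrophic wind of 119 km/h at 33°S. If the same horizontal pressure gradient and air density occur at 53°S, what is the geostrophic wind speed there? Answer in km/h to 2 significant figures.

81 km/h

With the same pressure gradient and density, V_g ∝ 1/f ∝ 1/sin φ.
V₂ = V₁ · sin φ₁ / sin φ₂ = 119 × sin 33° / sin 53°
V₂ = 119 × 0.5446/0.7986 = 81 km/h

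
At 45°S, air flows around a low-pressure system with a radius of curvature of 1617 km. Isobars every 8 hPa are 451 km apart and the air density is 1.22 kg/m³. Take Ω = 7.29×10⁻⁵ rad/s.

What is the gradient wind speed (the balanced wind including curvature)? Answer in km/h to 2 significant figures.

47 km/h

Coriolis parameter at 45°S:
f = 2Ω sin φ = 2 × 7.29×10⁻⁵ × sin 45° = 1.03×10⁻⁴ s⁻¹
Pressure gradient: |∂P/∂n| = 800 Pa / 451000 m = 1.77×10⁻³ Pa/m
Geostrophic speed: V_g = |∂P/∂n|/(fρ) = 1.77×10⁻³/(1.03×10⁻⁴ × 1.22) = 14.1 m/s
Around a low, centrifugal force acts outward with Coriolis, so pressure-gradient force balances both:
(1/ρ)|∂P/∂n| = fV + V²/R  →  V² + fR·V − fR·V_g = 0
With fR = 1.03×10⁻⁴ × 1617×10³ m = 167 m/s:
V = [−fR + √((fR)² + 4 fR V_g)]/2 = [−167 + √(167² + 4×167×14.1)]/2 = 13.1 m/s
Subgeostrophic (V < V_g = 14.1 m/s), as expected around a low.
Converting: 13.1 m/s × 3.6 = 47 km/h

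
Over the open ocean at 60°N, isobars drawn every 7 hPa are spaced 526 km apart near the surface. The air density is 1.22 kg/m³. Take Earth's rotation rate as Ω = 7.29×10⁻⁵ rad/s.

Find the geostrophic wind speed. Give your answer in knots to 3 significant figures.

16.8 knots

Coriolis parameter at 60°N:
f = 2Ω sin φ = 2 × 7.29×10⁻⁵ × sin 60° = 1.26×10⁻⁴ s⁻¹
Pressure gradient: |∂P/∂n| = 700 Pa / 526000 m = 1.33×10⁻³ Pa/m
Geostrophic balance (pressure-gradient force = Coriolis force):
V_g = (1/(fρ)) |∂P/∂n| = 1.33×10⁻³ / (1.26×10⁻⁴ × 1.22) = 8.64 m/s
Converting: 8.64 m/s × 1.944 = 16.8 knots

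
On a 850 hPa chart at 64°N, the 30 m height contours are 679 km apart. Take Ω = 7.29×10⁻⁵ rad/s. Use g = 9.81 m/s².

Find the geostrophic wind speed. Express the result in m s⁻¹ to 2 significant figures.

3.3 m s⁻¹

Coriolis parameter at 64°N:
f = 2Ω sin φ = 2 × 7.29×10⁻⁵ × sin 64° = 1.31×10⁻⁴ s⁻¹
Height gradient: |∂Z/∂n| = 30 m / 679000 m = 4.42×10⁻⁵
On a pressure surface, geostrophic balance gives V_g = (g/f)|∂Z/∂n|:
V_g = 9.81 × 4.42×10⁻⁵ / 1.31×10⁻⁴ = 3.31 m/s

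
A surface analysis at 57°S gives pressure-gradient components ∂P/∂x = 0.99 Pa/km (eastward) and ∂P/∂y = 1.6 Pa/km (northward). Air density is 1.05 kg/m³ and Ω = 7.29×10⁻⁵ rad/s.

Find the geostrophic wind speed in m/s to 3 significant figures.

14.7 m/s

Coriolis parameter at 57°S:
f = 2Ω sin φ = 2 × 7.29×10⁻⁵ × sin 57° = 1.22×10⁻⁴ s⁻¹
In the Southern Hemisphere f is negative: f = −1.22×10⁻⁴ s⁻¹.
Component geostrophic relations (x east, y north):
u_g = −(1/(fρ)) ∂P/∂y,  v_g = (1/(fρ)) ∂P/∂x
u_g = −(1.6×10⁻³)/(−1.22×10⁻⁴ × 1.05) = 12.5 m/s;  v_g = (0.99×10⁻³)/(−1.22×10⁻⁴ × 1.05) = −7.71 m/s
|V_g| = √(u_g² + v_g²) = 14.7 m/s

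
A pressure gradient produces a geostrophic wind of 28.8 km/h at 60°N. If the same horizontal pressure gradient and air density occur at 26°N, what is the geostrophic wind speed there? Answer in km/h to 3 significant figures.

56.9 km/h

With the same pressure gradient and density, V_g ∝ 1/f ∝ 1/sin φ.
V₂ = V₁ · sin φ₁ / sin φ₂ = 28.8 × sin 60° / sin 26°
V₂ = 28.8 × 0.8660/0.4384 = 56.9 km/h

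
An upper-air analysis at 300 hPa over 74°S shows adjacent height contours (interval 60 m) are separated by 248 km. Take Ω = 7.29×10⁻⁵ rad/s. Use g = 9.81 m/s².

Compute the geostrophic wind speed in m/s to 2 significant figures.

17 m/s

Coriolis parameter at 74°S:
f = 2Ω sin φ = 2 × 7.29×10⁻⁵ × sin 74° = 1.40×10⁻⁴ s⁻¹
Height gradient: |∂Z/∂n| = 60 m / 248000 m = 2.42×10⁻⁴
On a pressure surface, geostrophic balance gives V_g = (g/f)|∂Z/∂n|:
V_g = 9.81 × 2.42×10⁻⁴ / 1.40×10⁻⁴ = 16.9 m/s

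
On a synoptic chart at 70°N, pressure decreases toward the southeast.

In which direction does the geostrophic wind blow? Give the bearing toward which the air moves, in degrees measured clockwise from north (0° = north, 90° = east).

225°

The pressure-gradient force points toward the southeast (bearing 135°).
Geostrophic balance: in the Northern Hemisphere the Coriolis force deflects motion to the right, so the geostrophic wind blows 90° to the right of the pressure-gradient force (low pressure on the left).
Rotating 135° by 90° clockwise gives 225° — the wind blows toward the southwest.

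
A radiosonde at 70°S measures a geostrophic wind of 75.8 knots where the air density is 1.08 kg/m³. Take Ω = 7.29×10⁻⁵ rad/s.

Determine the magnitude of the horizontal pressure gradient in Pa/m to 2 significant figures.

Coriolis parameter at 70°S:
f = 2Ω sin φ = 2 × 7.29×10⁻⁵ × sin 70° = 1.37×10⁻⁴ s⁻¹
Wind speed in SI: 75.8 knots = 39.0 m/s
Geostrophic balance rearranged: |∂P/∂n| = f ρ V_g
|∂P/∂n| = 1.37×10⁻⁴ × 1.08 × 39.0 = 5.77×10⁻³ Pa/m

5.8×10⁻³ Pa/m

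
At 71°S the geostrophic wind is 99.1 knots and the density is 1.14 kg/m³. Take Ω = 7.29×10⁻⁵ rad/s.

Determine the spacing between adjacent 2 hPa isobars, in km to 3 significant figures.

Coriolis parameter at 71°S:
f = 2Ω sin φ = 2 × 7.29×10⁻⁵ × sin 71° = 1.38×10⁻⁴ s⁻¹
Wind speed in SI: 99.1 knots = 51.0 m/s
Geostrophic balance rearranged: |∂P/∂n| = f ρ V_g
|∂P/∂n| = 1.38×10⁻⁴ × 1.14 × 51.0 = 8.01×10⁻³ Pa/m
Isobar spacing: Δn = ΔP/|∂P/∂n| = 200 Pa / 8.01×10⁻³ Pa/m = 24962 m ≈ 25.0 km

25.0 km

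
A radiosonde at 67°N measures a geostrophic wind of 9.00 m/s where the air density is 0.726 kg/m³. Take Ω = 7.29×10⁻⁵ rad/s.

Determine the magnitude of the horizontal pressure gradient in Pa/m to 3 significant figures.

Coriolis parameter at 67°N:
f = 2Ω sin φ = 2 × 7.29×10⁻⁵ × sin 67° = 1.34×10⁻⁴ s⁻¹
Geostrophic balance rearranged: |∂P/∂n| = f ρ V_g
|∂P/∂n| = 1.34×10⁻⁴ × 0.726 × 9.00 = 8.77×10⁻⁴ Pa/m

8.77×10⁻⁴ Pa/m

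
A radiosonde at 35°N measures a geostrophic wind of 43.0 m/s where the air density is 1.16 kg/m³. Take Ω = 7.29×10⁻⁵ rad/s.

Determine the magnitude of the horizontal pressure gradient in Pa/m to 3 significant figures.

4.17×10⁻³ Pa/m

Coriolis parameter at 35°N:
f = 2Ω sin φ = 2 × 7.29×10⁻⁵ × sin 35° = 8.36×10⁻⁵ s⁻¹
Geostrophic balance rearranged: |∂P/∂n| = f ρ V_g
|∂P/∂n| = 8.36×10⁻⁵ × 1.16 × 43.0 = 4.17×10⁻³ Pa/m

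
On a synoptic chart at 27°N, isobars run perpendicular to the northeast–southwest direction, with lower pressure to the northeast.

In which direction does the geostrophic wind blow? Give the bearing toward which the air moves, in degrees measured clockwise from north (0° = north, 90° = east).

135°

The pressure-gradient force points toward the northeast (bearing 045°).
Geostrophic balance: in the Northern Hemisphere the Coriolis force deflects motion to the right, so the geostrophic wind blows 90° to the right of the pressure-gradient force (low pressure on the left).
Rotating 045° by 90° clockwise gives 135° — the wind blows toward the southeast.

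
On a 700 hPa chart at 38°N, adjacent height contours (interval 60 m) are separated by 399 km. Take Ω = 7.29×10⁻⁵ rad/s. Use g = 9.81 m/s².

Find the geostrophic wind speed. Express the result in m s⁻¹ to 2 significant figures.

Coriolis parameter at 38°N:
f = 2Ω sin φ = 2 × 7.29×10⁻⁵ × sin 38° = 8.98×10⁻⁵ s⁻¹
Height gradient: |∂Z/∂n| = 60 m / 399000 m = 1.50×10⁻⁴
On a pressure surface, geostrophic balance gives V_g = (g/f)|∂Z/∂n|:
V_g = 9.81 × 1.50×10⁻⁴ / 8.98×10⁻⁵ = 16.4 m/s

16 m s⁻¹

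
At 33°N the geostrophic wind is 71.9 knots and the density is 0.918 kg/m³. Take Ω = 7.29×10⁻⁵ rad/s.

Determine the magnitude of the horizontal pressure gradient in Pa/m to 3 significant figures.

2.70×10⁻³ Pa/m

Coriolis parameter at 33°N:
f = 2Ω sin φ = 2 × 7.29×10⁻⁵ × sin 33° = 7.94×10⁻⁵ s⁻¹
Wind speed in SI: 71.9 knots = 37.0 m/s
Geostrophic balance rearranged: |∂P/∂n| = f ρ V_g
|∂P/∂n| = 7.94×10⁻⁵ × 0.918 × 37.0 = 2.70×10⁻³ Pa/m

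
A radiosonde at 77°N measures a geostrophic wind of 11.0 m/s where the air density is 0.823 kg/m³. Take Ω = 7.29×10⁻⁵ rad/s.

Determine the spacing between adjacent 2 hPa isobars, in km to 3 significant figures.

Coriolis parameter at 77°N:
f = 2Ω sin φ = 2 × 7.29×10⁻⁵ × sin 77° = 1.42×10⁻⁴ s⁻¹
Geostrophic balance rearranged: |∂P/∂n| = f ρ V_g
|∂P/∂n| = 1.42×10⁻⁴ × 0.823 × 11.0 = 1.29×10⁻³ Pa/m
Isobar spacing: Δn = ΔP/|∂P/∂n| = 200 Pa / 1.29×10⁻³ Pa/m = 155509 m ≈ 156 km

156 km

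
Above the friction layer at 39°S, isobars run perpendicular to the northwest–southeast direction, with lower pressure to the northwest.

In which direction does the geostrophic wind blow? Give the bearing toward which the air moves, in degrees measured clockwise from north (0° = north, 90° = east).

225°

The pressure-gradient force points toward the northwest (bearing 315°).
Geostrophic balance: in the Southern Hemisphere the Coriolis force deflects motion to the left, so the geostrophic wind blows 90° to the left of the pressure-gradient force (low pressure on the right).
Rotating 315° by 90° counterclockwise gives 225° — the wind blows toward the southwest.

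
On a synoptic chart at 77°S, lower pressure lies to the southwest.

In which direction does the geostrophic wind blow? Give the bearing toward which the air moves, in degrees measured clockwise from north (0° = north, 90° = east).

135°

The pressure-gradient force points toward the southwest (bearing 225°).
Geostrophic balance: in the Southern Hemisphere the Coriolis force deflects motion to the left, so the geostrophic wind blows 90° to the left of the pressure-gradient force (low pressure on the right).
Rotating 225° by 90° counterclockwise gives 135° — the wind blows toward the southeast.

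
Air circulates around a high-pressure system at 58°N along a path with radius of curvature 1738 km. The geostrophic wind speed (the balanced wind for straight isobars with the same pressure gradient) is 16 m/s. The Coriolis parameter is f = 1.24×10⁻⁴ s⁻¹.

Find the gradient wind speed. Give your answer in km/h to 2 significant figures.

Around a high, pressure-gradient force acts outward with centrifugal, so Coriolis balances both:
fV = (1/ρ)|∂P/∂n| + V²/R  →  V² − fR·V + fR·V_g = 0
With fR = 1.24×10⁻⁴ × 1738×10³ m = 216 m/s:
V = [fR − √((fR)² − 4 fR V_g)]/2 = [216 − √(216² − 4×216×16)]/2 = 17.4 m/s
Supergeostrophic (V > V_g = 16 m/s), as expected around a high.
Converting: 17.4 m/s × 3.6 = 63 km/h

63 km/h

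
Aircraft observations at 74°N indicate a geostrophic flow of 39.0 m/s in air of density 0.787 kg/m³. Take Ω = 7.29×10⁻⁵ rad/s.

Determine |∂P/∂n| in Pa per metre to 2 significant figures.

4.3×10⁻³ Pa/m

Coriolis parameter at 74°N:
f = 2Ω sin φ = 2 × 7.29×10⁻⁵ × sin 74° = 1.40×10⁻⁴ s⁻¹
Geostrophic balance rearranged: |∂P/∂n| = f ρ V_g
|∂P/∂n| = 1.40×10⁻⁴ × 0.787 × 39.0 = 4.30×10⁻³ Pa/m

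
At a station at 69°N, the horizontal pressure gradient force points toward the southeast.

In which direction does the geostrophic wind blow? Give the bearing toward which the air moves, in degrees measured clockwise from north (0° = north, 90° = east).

225°

The pressure-gradient force points toward the southeast (bearing 135°).
Geostrophic balance: in the Northern Hemisphere the Coriolis force deflects motion to the right, so the geostrophic wind blows 90° to the right of the pressure-gradient force (low pressure on the left).
Rotating 135° by 90° clockwise gives 225° — the wind blows toward the southwest.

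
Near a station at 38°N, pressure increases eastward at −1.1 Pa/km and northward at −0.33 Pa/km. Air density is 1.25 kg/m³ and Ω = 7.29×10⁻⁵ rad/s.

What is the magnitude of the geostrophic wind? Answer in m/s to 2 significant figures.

Coriolis parameter at 38°N:
f = 2Ω sin φ = 2 × 7.29×10⁻⁵ × sin 38° = 8.98×10⁻⁵ s⁻¹
Component geostrophic relations (x east, y north):
u_g = −(1/(fρ)) ∂P/∂y,  v_g = (1/(fρ)) ∂P/∂x
u_g = −(−0.33×10⁻³)/(8.98×10⁻⁵ × 1.25) = 2.94 m/s;  v_g = (−1.1×10⁻³)/(8.98×10⁻⁵ × 1.25) = −9.80 m/s
|V_g| = √(u_g² + v_g²) = 10.2 m/s

10 m/s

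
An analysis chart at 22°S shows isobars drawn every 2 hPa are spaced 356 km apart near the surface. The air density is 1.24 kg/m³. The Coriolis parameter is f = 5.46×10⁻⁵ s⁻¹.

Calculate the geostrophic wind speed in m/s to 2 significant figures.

8.3 m/s

Pressure gradient: |∂P/∂n| = 200 Pa / 356000 m = 5.62×10⁻⁴ Pa/m
Geostrophic balance (pressure-gradient force = Coriolis force):
V_g = (1/(fρ)) |∂P/∂n| = 5.62×10⁻⁴ / (5.46×10⁻⁵ × 1.24) = 8.30 m/s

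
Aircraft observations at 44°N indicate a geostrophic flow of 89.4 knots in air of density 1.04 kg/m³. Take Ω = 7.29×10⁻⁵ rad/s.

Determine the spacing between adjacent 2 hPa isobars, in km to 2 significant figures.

Coriolis parameter at 44°N:
f = 2Ω sin φ = 2 × 7.29×10⁻⁵ × sin 44° = 1.01×10⁻⁴ s⁻¹
Wind speed in SI: 89.4 knots = 46.0 m/s
Geostrophic balance rearranged: |∂P/∂n| = f ρ V_g
|∂P/∂n| = 1.01×10⁻⁴ × 1.04 × 46.0 = 4.84×10⁻³ Pa/m
Isobar spacing: Δn = ΔP/|∂P/∂n| = 200 Pa / 4.84×10⁻³ Pa/m = 41285 m ≈ 41 km

41 km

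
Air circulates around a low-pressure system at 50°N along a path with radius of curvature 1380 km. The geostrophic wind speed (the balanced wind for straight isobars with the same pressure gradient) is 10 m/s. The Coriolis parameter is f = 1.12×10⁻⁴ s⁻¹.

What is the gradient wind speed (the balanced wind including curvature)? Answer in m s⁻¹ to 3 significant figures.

Around a low, centrifugal force acts outward with Coriolis, so pressure-gradient force balances both:
(1/ρ)|∂P/∂n| = fV + V²/R  →  V² + fR·V − fR·V_g = 0
With fR = 1.12×10⁻⁴ × 1380×10³ m = 155 m/s:
V = [−fR + √((fR)² + 4 fR V_g)]/2 = [−155 + √(155² + 4×155×10)]/2 = 9.43 m/s
Subgeostrophic (V < V_g = 10 m/s), as expected around a low.

9.43 m s⁻¹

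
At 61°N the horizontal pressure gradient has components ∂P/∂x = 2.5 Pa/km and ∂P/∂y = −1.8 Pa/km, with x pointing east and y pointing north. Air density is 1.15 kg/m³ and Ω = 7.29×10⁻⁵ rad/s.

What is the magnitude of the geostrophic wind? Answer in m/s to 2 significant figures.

21 m/s

Coriolis parameter at 61°N:
f = 2Ω sin φ = 2 × 7.29×10⁻⁵ × sin 61° = 1.28×10⁻⁴ s⁻¹
Component geostrophic relations (x east, y north):
u_g = −(1/(fρ)) ∂P/∂y,  v_g = (1/(fρ)) ∂P/∂x
u_g = −(−1.8×10⁻³)/(1.28×10⁻⁴ × 1.15) = 12.3 m/s;  v_g = (2.5×10⁻³)/(1.28×10⁻⁴ × 1.15) = 17.0 m/s
|V_g| = √(u_g² + v_g²) = 21.0 m/s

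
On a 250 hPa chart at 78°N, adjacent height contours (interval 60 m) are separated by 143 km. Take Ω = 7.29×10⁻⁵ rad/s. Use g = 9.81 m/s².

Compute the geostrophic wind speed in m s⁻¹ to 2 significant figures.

Coriolis parameter at 78°N:
f = 2Ω sin φ = 2 × 7.29×10⁻⁵ × sin 78° = 1.43×10⁻⁴ s⁻¹
Height gradient: |∂Z/∂n| = 60 m / 143000 m = 4.20×10⁻⁴
On a pressure surface, geostrophic balance gives V_g = (g/f)|∂Z/∂n|:
V_g = 9.81 × 4.20×10⁻⁴ / 1.43×10⁻⁴ = 28.9 m/s

29 m s⁻¹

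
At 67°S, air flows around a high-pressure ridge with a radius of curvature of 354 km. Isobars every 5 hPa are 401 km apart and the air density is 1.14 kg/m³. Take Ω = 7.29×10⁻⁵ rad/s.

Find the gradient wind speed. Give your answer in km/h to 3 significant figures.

37.6 km/h

Coriolis parameter at 67°S:
f = 2Ω sin φ = 2 × 7.29×10⁻⁵ × sin 67° = 1.34×10⁻⁴ s⁻¹
Pressure gradient: |∂P/∂n| = 500 Pa / 401000 m = 1.25×10⁻³ Pa/m
Geostrophic speed: V_g = |∂P/∂n|/(fρ) = 1.25×10⁻³/(1.34×10⁻⁴ × 1.14) = 8.15 m/s
Around a high, pressure-gradient force acts outward with centrifugal, so Coriolis balances both:
fV = (1/ρ)|∂P/∂n| + V²/R  →  V² − fR·V + fR·V_g = 0
With fR = 1.34×10⁻⁴ × 354×10³ m = 47.5 m/s:
V = [fR − √((fR)² − 4 fR V_g)]/2 = [47.5 − √(47.5² − 4×47.5×8.15)]/2 = 10.4 m/s
Supergeostrophic (V > V_g = 8.15 m/s), as expected around a high.
Converting: 10.4 m/s × 3.6 = 37.6 km/h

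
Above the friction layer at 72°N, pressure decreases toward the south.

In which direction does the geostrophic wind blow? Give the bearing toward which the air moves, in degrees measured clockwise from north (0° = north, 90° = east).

270°

The pressure-gradient force points toward the south (bearing 180°).
Geostrophic balance: in the Northern Hemisphere the Coriolis force deflects motion to the right, so the geostrophic wind blows 90° to the right of the pressure-gradient force (low pressure on the left).
Rotating 180° by 90° clockwise gives 270° — the wind blows toward the west.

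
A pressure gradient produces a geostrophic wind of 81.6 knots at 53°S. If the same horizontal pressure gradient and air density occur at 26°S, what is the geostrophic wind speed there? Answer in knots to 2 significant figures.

150 knots

With the same pressure gradient and density, V_g ∝ 1/f ∝ 1/sin φ.
V₂ = V₁ · sin φ₁ / sin φ₂ = 81.6 × sin 53° / sin 26°
V₂ = 81.6 × 0.7986/0.4384 = 150 knots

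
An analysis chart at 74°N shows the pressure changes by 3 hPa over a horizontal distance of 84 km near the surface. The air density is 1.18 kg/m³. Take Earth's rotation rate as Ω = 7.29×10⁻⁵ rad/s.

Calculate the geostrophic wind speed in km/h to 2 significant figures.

Coriolis parameter at 74°N:
f = 2Ω sin φ = 2 × 7.29×10⁻⁵ × sin 74° = 1.40×10⁻⁴ s⁻¹
Pressure gradient: |∂P/∂n| = 300 Pa / 84000 m = 3.57×10⁻³ Pa/m
Geostrophic balance (pressure-gradient force = Coriolis force):
V_g = (1/(fρ)) |∂P/∂n| = 3.57×10⁻³ / (1.40×10⁻⁴ × 1.18) = 21.6 m/s
Converting: 21.6 m/s × 3.6 = 78 km/h

78 km/h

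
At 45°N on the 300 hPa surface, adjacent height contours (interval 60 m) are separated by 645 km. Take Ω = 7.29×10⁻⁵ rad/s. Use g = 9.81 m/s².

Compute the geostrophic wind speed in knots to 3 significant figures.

17.2 knots

Coriolis parameter at 45°N:
f = 2Ω sin φ = 2 × 7.29×10⁻⁵ × sin 45° = 1.03×10⁻⁴ s⁻¹
Height gradient: |∂Z/∂n| = 60 m / 645000 m = 9.30×10⁻⁵
On a pressure surface, geostrophic balance gives V_g = (g/f)|∂Z/∂n|:
V_g = 9.81 × 9.30×10⁻⁵ / 1.03×10⁻⁴ = 8.85 m/s
Converting: 8.85 m/s × 1.944 = 17.2 knots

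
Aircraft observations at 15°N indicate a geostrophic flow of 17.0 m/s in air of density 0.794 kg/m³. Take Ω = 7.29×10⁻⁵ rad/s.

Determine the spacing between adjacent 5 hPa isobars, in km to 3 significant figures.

982 km

Coriolis parameter at 15°N:
f = 2Ω sin φ = 2 × 7.29×10⁻⁵ × sin 15° = 3.77×10⁻⁵ s⁻¹
Geostrophic balance rearranged: |∂P/∂n| = f ρ V_g
|∂P/∂n| = 3.77×10⁻⁵ × 0.794 × 17.0 = 5.09×10⁻⁴ Pa/m
Isobar spacing: Δn = ΔP/|∂P/∂n| = 500 Pa / 5.09×10⁻⁴ Pa/m = 981628 m ≈ 982 km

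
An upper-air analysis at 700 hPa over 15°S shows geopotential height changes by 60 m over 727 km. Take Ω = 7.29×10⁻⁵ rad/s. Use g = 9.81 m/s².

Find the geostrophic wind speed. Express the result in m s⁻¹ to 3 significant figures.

Coriolis parameter at 15°S:
f = 2Ω sin φ = 2 × 7.29×10⁻⁵ × sin 15° = 3.77×10⁻⁵ s⁻¹
Height gradient: |∂Z/∂n| = 60 m / 727000 m = 8.25×10⁻⁵
On a pressure surface, geostrophic balance gives V_g = (g/f)|∂Z/∂n|:
V_g = 9.81 × 8.25×10⁻⁵ / 3.77×10⁻⁵ = 21.5 m/s

21.5 m s⁻¹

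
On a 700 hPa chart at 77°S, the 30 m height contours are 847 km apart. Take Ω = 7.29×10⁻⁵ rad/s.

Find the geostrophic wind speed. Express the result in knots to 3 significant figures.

Coriolis parameter at 77°S:
f = 2Ω sin φ = 2 × 7.29×10⁻⁵ × sin 77° = 1.42×10⁻⁴ s⁻¹
Height gradient: |∂Z/∂n| = 30 m / 847000 m = 3.54×10⁻⁵
On a pressure surface, geostrophic balance gives V_g = (g/f)|∂Z/∂n|:
V_g = 9.81 × 3.54×10⁻⁵ / 1.42×10⁻⁴ = 2.45 m/s
Converting: 2.45 m/s × 1.944 = 4.75 knots

4.75 knots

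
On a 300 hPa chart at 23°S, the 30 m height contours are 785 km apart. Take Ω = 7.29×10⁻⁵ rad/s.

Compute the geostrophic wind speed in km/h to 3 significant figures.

Coriolis parameter at 23°S:
f = 2Ω sin φ = 2 × 7.29×10⁻⁵ × sin 23° = 5.70×10⁻⁵ s⁻¹
Height gradient: |∂Z/∂n| = 30 m / 785000 m = 3.82×10⁻⁵
On a pressure surface, geostrophic balance gives V_g = (g/f)|∂Z/∂n|:
V_g = 9.81 × 3.82×10⁻⁵ / 5.70×10⁻⁵ = 6.58 m/s
Converting: 6.58 m/s × 3.6 = 23.7 km/h

23.7 km/h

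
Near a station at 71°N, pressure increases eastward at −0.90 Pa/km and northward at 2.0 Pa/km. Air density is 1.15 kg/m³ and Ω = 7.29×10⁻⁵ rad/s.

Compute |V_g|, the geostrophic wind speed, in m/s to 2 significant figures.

Coriolis parameter at 71°N:
f = 2Ω sin φ = 2 × 7.29×10⁻⁵ × sin 71° = 1.38×10⁻⁴ s⁻¹
Component geostrophic relations (x east, y north):
u_g = −(1/(fρ)) ∂P/∂y,  v_g = (1/(fρ)) ∂P/∂x
u_g = −(2.0×10⁻³)/(1.38×10⁻⁴ × 1.15) = −12.6 m/s;  v_g = (−0.90×10⁻³)/(1.38×10⁻⁴ × 1.15) = −5.68 m/s
|V_g| = √(u_g² + v_g²) = 13.8 m/s

14 m/s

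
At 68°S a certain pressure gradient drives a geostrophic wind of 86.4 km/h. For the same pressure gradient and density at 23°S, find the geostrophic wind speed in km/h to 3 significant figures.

205 km/h

With the same pressure gradient and density, V_g ∝ 1/f ∝ 1/sin φ.
V₂ = V₁ · sin φ₁ / sin φ₂ = 86.4 × sin 68° / sin 23°
V₂ = 86.4 × 0.9272/0.3907 = 205 km/h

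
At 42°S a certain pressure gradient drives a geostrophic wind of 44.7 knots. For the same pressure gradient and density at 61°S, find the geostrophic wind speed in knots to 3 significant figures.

With the same pressure gradient and density, V_g ∝ 1/f ∝ 1/sin φ.
V₂ = V₁ · sin φ₁ / sin φ₂ = 44.7 × sin 42° / sin 61°
V₂ = 44.7 × 0.6691/0.8746 = 34.2 knots

34.2 knots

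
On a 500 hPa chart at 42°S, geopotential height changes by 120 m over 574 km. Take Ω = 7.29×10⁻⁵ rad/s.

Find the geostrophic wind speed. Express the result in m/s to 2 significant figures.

Coriolis parameter at 42°S:
f = 2Ω sin φ = 2 × 7.29×10⁻⁵ × sin 42° = 9.76×10⁻⁵ s⁻¹
Height gradient: |∂Z/∂n| = 120 m / 574000 m = 2.09×10⁻⁴
On a pressure surface, geostrophic balance gives V_g = (g/f)|∂Z/∂n|:
V_g = 9.81 × 2.09×10⁻⁴ / 9.76×10⁻⁵ = 21.0 m/s

21 m/s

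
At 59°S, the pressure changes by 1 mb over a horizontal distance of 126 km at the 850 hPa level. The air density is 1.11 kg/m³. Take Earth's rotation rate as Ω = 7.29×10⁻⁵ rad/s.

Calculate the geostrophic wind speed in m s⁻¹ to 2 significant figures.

Coriolis parameter at 59°S:
f = 2Ω sin φ = 2 × 7.29×10⁻⁵ × sin 59° = 1.25×10⁻⁴ s⁻¹
Pressure gradient: |∂P/∂n| = 100 Pa / 126000 m = 7.94×10⁻⁴ Pa/m
Geostrophic balance (pressure-gradient force = Coriolis force):
V_g = (1/(fρ)) |∂P/∂n| = 7.94×10⁻⁴ / (1.25×10⁻⁴ × 1.11) = 5.72 m/s

5.7 m s⁻¹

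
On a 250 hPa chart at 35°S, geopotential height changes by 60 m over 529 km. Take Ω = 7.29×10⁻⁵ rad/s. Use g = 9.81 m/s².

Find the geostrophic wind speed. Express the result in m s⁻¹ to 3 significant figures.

Coriolis parameter at 35°S:
f = 2Ω sin φ = 2 × 7.29×10⁻⁵ × sin 35° = 8.36×10⁻⁵ s⁻¹
Height gradient: |∂Z/∂n| = 60 m / 529000 m = 1.13×10⁻⁴
On a pressure surface, geostrophic balance gives V_g = (g/f)|∂Z/∂n|:
V_g = 9.81 × 1.13×10⁻⁴ / 8.36×10⁻⁵ = 13.3 m/s

13.3 m s⁻¹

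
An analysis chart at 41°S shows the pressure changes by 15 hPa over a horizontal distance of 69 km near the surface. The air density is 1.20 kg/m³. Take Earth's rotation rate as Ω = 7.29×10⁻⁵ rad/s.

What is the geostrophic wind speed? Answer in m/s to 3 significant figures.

Coriolis parameter at 41°S:
f = 2Ω sin φ = 2 × 7.29×10⁻⁵ × sin 41° = 9.57×10⁻⁵ s⁻¹
Pressure gradient: |∂P/∂n| = 1500 Pa / 69000 m = 2.17×10⁻² Pa/m
Geostrophic balance (pressure-gradient force = Coriolis force):
V_g = (1/(fρ)) |∂P/∂n| = 2.17×10⁻² / (9.57×10⁻⁵ × 1.20) = 189 m/s

189 m/s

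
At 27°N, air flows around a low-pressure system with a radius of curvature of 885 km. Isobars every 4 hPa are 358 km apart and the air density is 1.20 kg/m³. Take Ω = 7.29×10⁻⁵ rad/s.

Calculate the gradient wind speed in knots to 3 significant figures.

22.8 knots

Coriolis parameter at 27°N:
f = 2Ω sin φ = 2 × 7.29×10⁻⁵ × sin 27° = 6.62×10⁻⁵ s⁻¹
Pressure gradient: |∂P/∂n| = 400 Pa / 358000 m = 1.12×10⁻³ Pa/m
Geostrophic speed: V_g = |∂P/∂n|/(fρ) = 1.12×10⁻³/(6.62×10⁻⁵ × 1.20) = 14.1 m/s
Around a low, centrifugal force acts outward with Coriolis, so pressure-gradient force balances both:
(1/ρ)|∂P/∂n| = fV + V²/R  →  V² + fR·V − fR·V_g = 0
With fR = 6.62×10⁻⁵ × 885×10³ m = 58.6 m/s:
V = [−fR + √((fR)² + 4 fR V_g)]/2 = [−58.6 + √(58.6² + 4×58.6×14.1)]/2 = 11.7 m/s
Subgeostrophic (V < V_g = 14.1 m/s), as expected around a low.
Converting: 11.7 m/s × 1.944 = 22.8 knots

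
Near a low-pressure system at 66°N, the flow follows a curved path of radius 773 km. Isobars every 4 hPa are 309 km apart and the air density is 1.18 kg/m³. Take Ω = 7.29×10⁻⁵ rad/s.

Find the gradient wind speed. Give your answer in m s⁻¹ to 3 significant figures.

7.67 m s⁻¹

Coriolis parameter at 66°N:
f = 2Ω sin φ = 2 × 7.29×10⁻⁵ × sin 66° = 1.33×10⁻⁴ s⁻¹
Pressure gradient: |∂P/∂n| = 400 Pa / 309000 m = 1.29×10⁻³ Pa/m
Geostrophic speed: V_g = |∂P/∂n|/(fρ) = 1.29×10⁻³/(1.33×10⁻⁴ × 1.18) = 8.24 m/s
Around a low, centrifugal force acts outward with Coriolis, so pressure-gradient force balances both:
(1/ρ)|∂P/∂n| = fV + V²/R  →  V² + fR·V − fR·V_g = 0
With fR = 1.33×10⁻⁴ × 773×10³ m = 103 m/s:
V = [−fR + √((fR)² + 4 fR V_g)]/2 = [−103 + √(103² + 4×103×8.24)]/2 = 7.67 m/s
Subgeostrophic (V < V_g = 8.24 m/s), as expected around a low.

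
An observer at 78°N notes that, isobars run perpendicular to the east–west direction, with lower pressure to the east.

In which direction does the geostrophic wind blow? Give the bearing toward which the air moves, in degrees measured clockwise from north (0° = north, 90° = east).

The pressure-gradient force points toward the east (bearing 090°).
Geostrophic balance: in the Northern Hemisphere the Coriolis force deflects motion to the right, so the geostrophic wind blows 90° to the right of the pressure-gradient force (low pressure on the left).
Rotating 090° by 90° clockwise gives 180° — the wind blows toward the south.

180°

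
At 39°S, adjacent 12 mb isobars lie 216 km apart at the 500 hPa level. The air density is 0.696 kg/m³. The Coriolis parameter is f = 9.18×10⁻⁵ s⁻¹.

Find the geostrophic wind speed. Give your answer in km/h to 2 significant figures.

310 km/h

Pressure gradient: |∂P/∂n| = 1200 Pa / 216000 m = 5.56×10⁻³ Pa/m
Geostrophic balance (pressure-gradient force = Coriolis force):
V_g = (1/(fρ)) |∂P/∂n| = 5.56×10⁻³ / (9.18×10⁻⁵ × 0.696) = 87.0 m/s
Converting: 87.0 m/s × 3.6 = 310 km/h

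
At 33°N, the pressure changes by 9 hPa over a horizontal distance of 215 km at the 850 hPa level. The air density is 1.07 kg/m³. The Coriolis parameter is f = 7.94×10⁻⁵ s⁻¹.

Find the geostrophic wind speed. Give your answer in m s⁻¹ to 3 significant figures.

49.3 m s⁻¹

Pressure gradient: |∂P/∂n| = 900 Pa / 215000 m = 4.19×10⁻³ Pa/m
Geostrophic balance (pressure-gradient force = Coriolis force):
V_g = (1/(fρ)) |∂P/∂n| = 4.19×10⁻³ / (7.94×10⁻⁵ × 1.07) = 49.3 m/s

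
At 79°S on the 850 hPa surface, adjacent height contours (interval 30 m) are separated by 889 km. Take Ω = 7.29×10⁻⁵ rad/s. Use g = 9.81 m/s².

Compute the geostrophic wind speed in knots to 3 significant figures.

Coriolis parameter at 79°S:
f = 2Ω sin φ = 2 × 7.29×10⁻⁵ × sin 79° = 1.43×10⁻⁴ s⁻¹
Height gradient: |∂Z/∂n| = 30 m / 889000 m = 3.37×10⁻⁵
On a pressure surface, geostrophic balance gives V_g = (g/f)|∂Z/∂n|:
V_g = 9.81 × 3.37×10⁻⁵ / 1.43×10⁻⁴ = 2.31 m/s
Converting: 2.31 m/s × 1.944 = 4.50 knots

4.50 knots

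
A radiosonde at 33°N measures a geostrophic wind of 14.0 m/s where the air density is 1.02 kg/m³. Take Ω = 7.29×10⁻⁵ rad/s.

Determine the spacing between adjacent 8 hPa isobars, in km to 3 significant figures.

Coriolis parameter at 33°N:
f = 2Ω sin φ = 2 × 7.29×10⁻⁵ × sin 33° = 7.94×10⁻⁵ s⁻¹
Geostrophic balance rearranged: |∂P/∂n| = f ρ V_g
|∂P/∂n| = 7.94×10⁻⁵ × 1.02 × 14.0 = 1.13×10⁻³ Pa/m
Isobar spacing: Δn = ΔP/|∂P/∂n| = 800 Pa / 1.13×10⁻³ Pa/m = 705498 m ≈ 705 km

705 km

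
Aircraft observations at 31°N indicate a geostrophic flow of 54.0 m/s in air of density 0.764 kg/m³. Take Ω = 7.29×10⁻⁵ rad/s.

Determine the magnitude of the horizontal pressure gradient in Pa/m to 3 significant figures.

3.10×10⁻³ Pa/m

Coriolis parameter at 31°N:
f = 2Ω sin φ = 2 × 7.29×10⁻⁵ × sin 31° = 7.51×10⁻⁵ s⁻¹
Geostrophic balance rearranged: |∂P/∂n| = f ρ V_g
|∂P/∂n| = 7.51×10⁻⁵ × 0.764 × 54.0 = 3.10×10⁻³ Pa/m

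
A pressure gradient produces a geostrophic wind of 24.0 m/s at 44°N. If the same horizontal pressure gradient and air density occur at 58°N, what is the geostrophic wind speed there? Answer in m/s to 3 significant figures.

With the same pressure gradient and density, V_g ∝ 1/f ∝ 1/sin φ.
V₂ = V₁ · sin φ₁ / sin φ₂ = 24.0 × sin 44° / sin 58°
V₂ = 24.0 × 0.6947/0.8480 = 19.7 m/s

19.7 m/s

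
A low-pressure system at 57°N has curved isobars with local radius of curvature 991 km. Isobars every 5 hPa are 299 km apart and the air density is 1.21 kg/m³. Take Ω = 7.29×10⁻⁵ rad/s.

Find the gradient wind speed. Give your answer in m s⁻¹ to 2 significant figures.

Coriolis parameter at 57°N:
f = 2Ω sin φ = 2 × 7.29×10⁻⁵ × sin 57° = 1.22×10⁻⁴ s⁻¹
Pressure gradient: |∂P/∂n| = 500 Pa / 299000 m = 1.67×10⁻³ Pa/m
Geostrophic speed: V_g = |∂P/∂n|/(fρ) = 1.67×10⁻³/(1.22×10⁻⁴ × 1.21) = 11.3 m/s
Around a low, centrifugal force acts outward with Coriolis, so pressure-gradient force balances both:
(1/ρ)|∂P/∂n| = fV + V²/R  →  V² + fR·V − fR·V_g = 0
With fR = 1.22×10⁻⁴ × 991×10³ m = 121 m/s:
V = [−fR + √((fR)² + 4 fR V_g)]/2 = [−121 + √(121² + 4×121×11.3)]/2 = 10.4 m/s
Subgeostrophic (V < V_g = 11.3 m/s), as expected around a low.

10 m s⁻¹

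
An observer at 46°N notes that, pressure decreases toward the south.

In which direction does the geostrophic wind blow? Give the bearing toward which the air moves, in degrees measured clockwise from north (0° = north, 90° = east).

The pressure-gradient force points toward the south (bearing 180°).
Geostrophic balance: in the Northern Hemisphere the Coriolis force deflects motion to the right, so the geostrophic wind blows 90° to the right of the pressure-gradient force (low pressure on the left).
Rotating 180° by 90° clockwise gives 270° — the wind blows toward the west.

270°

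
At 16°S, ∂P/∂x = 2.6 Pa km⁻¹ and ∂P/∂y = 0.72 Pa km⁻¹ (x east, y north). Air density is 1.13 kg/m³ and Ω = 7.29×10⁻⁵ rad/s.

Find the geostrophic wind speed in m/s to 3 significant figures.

Coriolis parameter at 16°S:
f = 2Ω sin φ = 2 × 7.29×10⁻⁵ × sin 16° = 4.02×10⁻⁵ s⁻¹
In the Southern Hemisphere f is negative: f = −4.02×10⁻⁵ s⁻¹.
Component geostrophic relations (x east, y north):
u_g = −(1/(fρ)) ∂P/∂y,  v_g = (1/(fρ)) ∂P/∂x
u_g = −(0.72×10⁻³)/(−4.02×10⁻⁵ × 1.13) = 15.9 m/s;  v_g = (2.6×10⁻³)/(−4.02×10⁻⁵ × 1.13) = −57.3 m/s
|V_g| = √(u_g² + v_g²) = 59.4 m/s

59.4 m/s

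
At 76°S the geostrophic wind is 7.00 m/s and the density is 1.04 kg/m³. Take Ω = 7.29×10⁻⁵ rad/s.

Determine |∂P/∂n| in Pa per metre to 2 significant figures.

1.0×10⁻³ Pa/m

Coriolis parameter at 76°S:
f = 2Ω sin φ = 2 × 7.29×10⁻⁵ × sin 76° = 1.41×10⁻⁴ s⁻¹
Geostrophic balance rearranged: |∂P/∂n| = f ρ V_g
|∂P/∂n| = 1.41×10⁻⁴ × 1.04 × 7.00 = 1.03×10⁻³ Pa/m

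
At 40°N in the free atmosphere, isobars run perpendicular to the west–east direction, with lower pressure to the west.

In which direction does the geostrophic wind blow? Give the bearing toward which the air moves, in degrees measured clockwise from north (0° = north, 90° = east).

000°

The pressure-gradient force points toward the west (bearing 270°).
Geostrophic balance: in the Northern Hemisphere the Coriolis force deflects motion to the right, so the geostrophic wind blows 90° to the right of the pressure-gradient force (low pressure on the left).
Rotating 270° by 90° clockwise gives 000° — the wind blows toward the north.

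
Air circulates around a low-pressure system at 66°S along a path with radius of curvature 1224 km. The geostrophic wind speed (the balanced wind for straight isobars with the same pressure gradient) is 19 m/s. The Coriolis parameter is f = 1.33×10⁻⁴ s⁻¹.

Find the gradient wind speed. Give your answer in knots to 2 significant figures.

Around a low, centrifugal force acts outward with Coriolis, so pressure-gradient force balances both:
(1/ρ)|∂P/∂n| = fV + V²/R  →  V² + fR·V − fR·V_g = 0
With fR = 1.33×10⁻⁴ × 1224×10³ m = 163 m/s:
V = [−fR + √((fR)² + 4 fR V_g)]/2 = [−163 + √(163² + 4×163×19)]/2 = 17.2 m/s
Subgeostrophic (V < V_g = 19 m/s), as expected around a low.
Converting: 17.2 m/s × 1.944 = 33 knots

33 knots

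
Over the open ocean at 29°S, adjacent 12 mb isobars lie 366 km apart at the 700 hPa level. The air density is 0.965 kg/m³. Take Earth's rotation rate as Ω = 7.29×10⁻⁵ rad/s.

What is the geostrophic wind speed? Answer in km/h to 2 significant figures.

170 km/h

Coriolis parameter at 29°S:
f = 2Ω sin φ = 2 × 7.29×10⁻⁵ × sin 29° = 7.07×10⁻⁵ s⁻¹
Pressure gradient: |∂P/∂n| = 1200 Pa / 366000 m = 3.28×10⁻³ Pa/m
Geostrophic balance (pressure-gradient force = Coriolis force):
V_g = (1/(fρ)) |∂P/∂n| = 3.28×10⁻³ / (7.07×10⁻⁵ × 0.965) = 48.1 m/s
Converting: 48.1 m/s × 3.6 = 170 km/h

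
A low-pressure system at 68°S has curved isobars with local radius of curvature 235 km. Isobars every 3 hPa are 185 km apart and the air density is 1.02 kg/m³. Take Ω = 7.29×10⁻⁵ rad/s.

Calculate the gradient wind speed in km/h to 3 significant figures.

32.9 km/h

Coriolis parameter at 68°S:
f = 2Ω sin φ = 2 × 7.29×10⁻⁵ × sin 68° = 1.35×10⁻⁴ s⁻¹
Pressure gradient: |∂P/∂n| = 300 Pa / 185000 m = 1.62×10⁻³ Pa/m
Geostrophic speed: V_g = |∂P/∂n|/(fρ) = 1.62×10⁻³/(1.35×10⁻⁴ × 1.02) = 11.8 m/s
Around a low, centrifugal force acts outward with Coriolis, so pressure-gradient force balances both:
(1/ρ)|∂P/∂n| = fV + V²/R  →  V² + fR·V − fR·V_g = 0
With fR = 1.35×10⁻⁴ × 235×10³ m = 31.8 m/s:
V = [−fR + √((fR)² + 4 fR V_g)]/2 = [−31.8 + √(31.8² + 4×31.8×11.8)]/2 = 9.13 m/s
Subgeostrophic (V < V_g = 11.8 m/s), as expected around a low.
Converting: 9.13 m/s × 3.6 = 32.9 km/h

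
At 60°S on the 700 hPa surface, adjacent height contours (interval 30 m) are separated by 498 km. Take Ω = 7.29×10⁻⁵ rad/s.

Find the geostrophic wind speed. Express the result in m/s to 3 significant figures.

Coriolis parameter at 60°S:
f = 2Ω sin φ = 2 × 7.29×10⁻⁵ × sin 60° = 1.26×10⁻⁴ s⁻¹
Height gradient: |∂Z/∂n| = 30 m / 498000 m = 6.02×10⁻⁵
On a pressure surface, geostrophic balance gives V_g = (g/f)|∂Z/∂n|:
V_g = 9.81 × 6.02×10⁻⁵ / 1.26×10⁻⁴ = 4.68 m/s

4.68 m/s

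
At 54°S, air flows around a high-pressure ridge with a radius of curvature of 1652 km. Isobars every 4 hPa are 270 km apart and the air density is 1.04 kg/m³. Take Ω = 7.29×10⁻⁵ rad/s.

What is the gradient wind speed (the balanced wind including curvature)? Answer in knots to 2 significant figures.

Coriolis parameter at 54°S:
f = 2Ω sin φ = 2 × 7.29×10⁻⁵ × sin 54° = 1.18×10⁻⁴ s⁻¹
Pressure gradient: |∂P/∂n| = 400 Pa / 270000 m = 1.48×10⁻³ Pa/m
Geostrophic speed: V_g = |∂P/∂n|/(fρ) = 1.48×10⁻³/(1.18×10⁻⁴ × 1.04) = 12.1 m/s
Around a high, pressure-gradient force acts outward with centrifugal, so Coriolis balances both:
fV = (1/ρ)|∂P/∂n| + V²/R  →  V² − fR·V + fR·V_g = 0
With fR = 1.18×10⁻⁴ × 1652×10³ m = 195 m/s:
V = [fR − √((fR)² − 4 fR V_g)]/2 = [195 − √(195² − 4×195×12.1)]/2 = 12.9 m/s
Supergeostrophic (V > V_g = 12.1 m/s), as expected around a high.
Converting: 12.9 m/s × 1.944 = 25 knots

25 knots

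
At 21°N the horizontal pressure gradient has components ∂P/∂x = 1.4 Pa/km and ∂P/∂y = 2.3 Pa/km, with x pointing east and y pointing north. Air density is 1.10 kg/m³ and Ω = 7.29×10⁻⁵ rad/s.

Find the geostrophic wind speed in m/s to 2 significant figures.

Coriolis parameter at 21°N:
f = 2Ω sin φ = 2 × 7.29×10⁻⁵ × sin 21° = 5.23×10⁻⁵ s⁻¹
Component geostrophic relations (x east, y north):
u_g = −(1/(fρ)) ∂P/∂y,  v_g = (1/(fρ)) ∂P/∂x
u_g = −(2.3×10⁻³)/(5.23×10⁻⁵ × 1.10) = −40.0 m/s;  v_g = (1.4×10⁻³)/(5.23×10⁻⁵ × 1.10) = 24.4 m/s
|V_g| = √(u_g² + v_g²) = 46.8 m/s

47 m/s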